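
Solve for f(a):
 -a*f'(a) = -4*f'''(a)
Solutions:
 f(a) = C1 + Integral(C2*airyai(2^(1/3)*a/2) + C3*airybi(2^(1/3)*a/2), a)


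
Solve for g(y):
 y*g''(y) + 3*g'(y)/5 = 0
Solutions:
 g(y) = C1 + C2*y^(2/5)


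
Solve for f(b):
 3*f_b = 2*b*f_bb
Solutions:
 f(b) = C1 + C2*b^(5/2)


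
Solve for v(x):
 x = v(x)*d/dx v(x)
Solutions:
 v(x) = -sqrt(C1 + x^2)
 v(x) = sqrt(C1 + x^2)


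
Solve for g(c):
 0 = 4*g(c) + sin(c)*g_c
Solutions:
 g(c) = C1*(cos(c)^2 + 2*cos(c) + 1)/(cos(c)^2 - 2*cos(c) + 1)


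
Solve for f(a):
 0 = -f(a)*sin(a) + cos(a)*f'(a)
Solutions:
 f(a) = C1/cos(a)


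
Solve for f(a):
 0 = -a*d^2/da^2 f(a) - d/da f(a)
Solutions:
 f(a) = C1 + C2*log(a)


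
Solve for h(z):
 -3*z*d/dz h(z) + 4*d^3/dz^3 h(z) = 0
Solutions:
 h(z) = C1 + Integral(C2*airyai(6^(1/3)*z/2) + C3*airybi(6^(1/3)*z/2), z)


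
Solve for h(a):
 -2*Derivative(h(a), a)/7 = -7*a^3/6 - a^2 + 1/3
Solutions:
 h(a) = C1 + 49*a^4/48 + 7*a^3/6 - 7*a/6


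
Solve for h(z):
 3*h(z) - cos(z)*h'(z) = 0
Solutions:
 h(z) = C1*(sin(z) + 1)^(3/2)/(sin(z) - 1)^(3/2)


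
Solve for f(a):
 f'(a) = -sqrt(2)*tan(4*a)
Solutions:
 f(a) = C1 + sqrt(2)*log(cos(4*a))/4


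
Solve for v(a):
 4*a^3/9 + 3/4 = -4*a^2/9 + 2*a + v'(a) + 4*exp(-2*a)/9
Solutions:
 v(a) = C1 + a^4/9 + 4*a^3/27 - a^2 + 3*a/4 + 2*exp(-2*a)/9


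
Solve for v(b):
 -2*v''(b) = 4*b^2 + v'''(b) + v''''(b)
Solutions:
 v(b) = C1 + C2*b - b^4/6 + b^3/3 + b^2/2 + (C3*sin(sqrt(7)*b/2) + C4*cos(sqrt(7)*b/2))*exp(-b/2)


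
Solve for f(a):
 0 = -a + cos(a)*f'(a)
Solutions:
 f(a) = C1 + Integral(a/cos(a), a)


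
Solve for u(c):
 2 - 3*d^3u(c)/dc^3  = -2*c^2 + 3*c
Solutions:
 u(c) = C1 + C2*c + C3*c^2 + c^5/90 - c^4/24 + c^3/9


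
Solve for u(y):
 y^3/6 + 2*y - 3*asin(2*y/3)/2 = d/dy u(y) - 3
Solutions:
 u(y) = C1 + y^4/24 + y^2 - 3*y*asin(2*y/3)/2 + 3*y - 3*sqrt(9 - 4*y^2)/4


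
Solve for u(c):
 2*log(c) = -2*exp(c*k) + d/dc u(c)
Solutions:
 u(c) = C1 + 2*c*log(c) - 2*c + Piecewise((2*exp(c*k)/k, Ne(k, 0)), (2*c, True))


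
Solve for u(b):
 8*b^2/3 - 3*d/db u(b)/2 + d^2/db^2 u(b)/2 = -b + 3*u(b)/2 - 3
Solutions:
 u(b) = C1*exp(b*(3 - sqrt(21))/2) + C2*exp(b*(3 + sqrt(21))/2) + 16*b^2/9 - 26*b/9 + 164/27


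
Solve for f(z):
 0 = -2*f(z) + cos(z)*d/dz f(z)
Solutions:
 f(z) = C1*(sin(z) + 1)/(sin(z) - 1)


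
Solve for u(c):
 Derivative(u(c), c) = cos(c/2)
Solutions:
 u(c) = C1 + 2*sin(c/2)


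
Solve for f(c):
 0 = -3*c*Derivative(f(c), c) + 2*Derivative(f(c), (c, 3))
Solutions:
 f(c) = C1 + Integral(C2*airyai(2^(2/3)*3^(1/3)*c/2) + C3*airybi(2^(2/3)*3^(1/3)*c/2), c)


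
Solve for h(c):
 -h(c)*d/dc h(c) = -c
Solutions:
 h(c) = -sqrt(C1 + c^2)
 h(c) = sqrt(C1 + c^2)


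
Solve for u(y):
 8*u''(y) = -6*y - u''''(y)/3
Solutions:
 u(y) = C1 + C2*y + C3*sin(2*sqrt(6)*y) + C4*cos(2*sqrt(6)*y) - y^3/8


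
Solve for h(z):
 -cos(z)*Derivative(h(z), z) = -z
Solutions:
 h(z) = C1 + Integral(z/cos(z), z)


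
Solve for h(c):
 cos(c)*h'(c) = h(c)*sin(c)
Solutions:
 h(c) = C1/cos(c)


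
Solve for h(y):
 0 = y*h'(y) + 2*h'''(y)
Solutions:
 h(y) = C1 + Integral(C2*airyai(-2^(2/3)*y/2) + C3*airybi(-2^(2/3)*y/2), y)


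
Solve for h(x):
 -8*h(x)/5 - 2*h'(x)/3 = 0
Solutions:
 h(x) = C1*exp(-12*x/5)


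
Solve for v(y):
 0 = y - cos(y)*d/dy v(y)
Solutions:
 v(y) = C1 + Integral(y/cos(y), y)


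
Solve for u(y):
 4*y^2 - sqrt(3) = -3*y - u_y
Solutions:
 u(y) = C1 - 4*y^3/3 - 3*y^2/2 + sqrt(3)*y


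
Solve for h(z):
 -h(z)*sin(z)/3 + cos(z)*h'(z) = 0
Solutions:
 h(z) = C1/cos(z)^(1/3)


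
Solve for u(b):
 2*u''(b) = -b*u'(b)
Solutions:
 u(b) = C1 + C2*erf(b/2)


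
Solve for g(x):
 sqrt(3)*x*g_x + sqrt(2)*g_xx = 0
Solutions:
 g(x) = C1 + C2*erf(6^(1/4)*x/2)


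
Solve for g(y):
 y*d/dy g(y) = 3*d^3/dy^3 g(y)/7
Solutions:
 g(y) = C1 + Integral(C2*airyai(3^(2/3)*7^(1/3)*y/3) + C3*airybi(3^(2/3)*7^(1/3)*y/3), y)


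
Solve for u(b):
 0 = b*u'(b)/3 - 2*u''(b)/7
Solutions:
 u(b) = C1 + C2*erfi(sqrt(21)*b/6)


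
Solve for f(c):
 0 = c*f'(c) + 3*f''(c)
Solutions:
 f(c) = C1 + C2*erf(sqrt(6)*c/6)


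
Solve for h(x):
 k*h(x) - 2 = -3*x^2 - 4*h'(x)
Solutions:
 h(x) = C1*exp(-k*x/4) - 3*x^2/k + 2/k + 24*x/k^2 - 96/k^3


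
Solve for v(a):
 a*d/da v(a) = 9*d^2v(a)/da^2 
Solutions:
 v(a) = C1 + C2*erfi(sqrt(2)*a/6)


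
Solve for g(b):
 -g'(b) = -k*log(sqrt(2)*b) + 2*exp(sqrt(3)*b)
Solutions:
 g(b) = C1 + b*k*log(b) + b*k*(-1 + log(2)/2) - 2*sqrt(3)*exp(sqrt(3)*b)/3


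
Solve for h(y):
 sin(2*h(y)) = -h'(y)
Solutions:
 h(y) = pi - acos((-C1 - exp(4*y))/(C1 - exp(4*y)))/2
 h(y) = acos((-C1 - exp(4*y))/(C1 - exp(4*y)))/2


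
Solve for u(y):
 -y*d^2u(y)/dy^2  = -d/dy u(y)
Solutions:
 u(y) = C1 + C2*y^2


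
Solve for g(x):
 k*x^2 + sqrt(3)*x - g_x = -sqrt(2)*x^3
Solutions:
 g(x) = C1 + k*x^3/3 + sqrt(2)*x^4/4 + sqrt(3)*x^2/2


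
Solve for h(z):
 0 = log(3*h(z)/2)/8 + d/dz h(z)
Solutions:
 -8*Integral(1/(-log(_y) - log(3) + log(2)), (_y, h(z))) = C1 - z


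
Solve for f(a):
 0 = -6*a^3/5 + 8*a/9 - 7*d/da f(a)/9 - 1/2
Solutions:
 f(a) = C1 - 27*a^4/70 + 4*a^2/7 - 9*a/14


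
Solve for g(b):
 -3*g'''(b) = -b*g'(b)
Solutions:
 g(b) = C1 + Integral(C2*airyai(3^(2/3)*b/3) + C3*airybi(3^(2/3)*b/3), b)


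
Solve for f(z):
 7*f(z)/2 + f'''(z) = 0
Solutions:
 f(z) = C3*exp(-2^(2/3)*7^(1/3)*z/2) + (C1*sin(2^(2/3)*sqrt(3)*7^(1/3)*z/4) + C2*cos(2^(2/3)*sqrt(3)*7^(1/3)*z/4))*exp(2^(2/3)*7^(1/3)*z/4)


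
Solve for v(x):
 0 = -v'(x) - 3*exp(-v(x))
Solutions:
 v(x) = log(C1 - 3*x)


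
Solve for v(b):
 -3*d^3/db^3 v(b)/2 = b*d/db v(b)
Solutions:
 v(b) = C1 + Integral(C2*airyai(-2^(1/3)*3^(2/3)*b/3) + C3*airybi(-2^(1/3)*3^(2/3)*b/3), b)


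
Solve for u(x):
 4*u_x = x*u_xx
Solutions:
 u(x) = C1 + C2*x^5


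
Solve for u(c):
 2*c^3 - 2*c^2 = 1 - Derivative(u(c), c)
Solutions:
 u(c) = C1 - c^4/2 + 2*c^3/3 + c


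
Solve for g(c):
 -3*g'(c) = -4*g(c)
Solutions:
 g(c) = C1*exp(4*c/3)


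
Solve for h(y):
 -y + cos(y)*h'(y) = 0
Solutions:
 h(y) = C1 + Integral(y/cos(y), y)


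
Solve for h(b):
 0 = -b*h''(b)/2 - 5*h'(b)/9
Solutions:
 h(b) = C1 + C2/b^(1/9)


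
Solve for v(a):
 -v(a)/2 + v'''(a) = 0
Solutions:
 v(a) = C3*exp(2^(2/3)*a/2) + (C1*sin(2^(2/3)*sqrt(3)*a/4) + C2*cos(2^(2/3)*sqrt(3)*a/4))*exp(-2^(2/3)*a/4)


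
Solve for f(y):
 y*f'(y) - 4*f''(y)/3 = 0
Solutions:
 f(y) = C1 + C2*erfi(sqrt(6)*y/4)


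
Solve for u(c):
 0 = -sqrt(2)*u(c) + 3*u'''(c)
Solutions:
 u(c) = C3*exp(2^(1/6)*3^(2/3)*c/3) + (C1*sin(6^(1/6)*c/2) + C2*cos(6^(1/6)*c/2))*exp(-2^(1/6)*3^(2/3)*c/6)


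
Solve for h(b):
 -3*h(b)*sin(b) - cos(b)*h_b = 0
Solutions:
 h(b) = C1*cos(b)^3


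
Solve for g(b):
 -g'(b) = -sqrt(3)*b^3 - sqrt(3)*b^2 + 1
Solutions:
 g(b) = C1 + sqrt(3)*b^4/4 + sqrt(3)*b^3/3 - b


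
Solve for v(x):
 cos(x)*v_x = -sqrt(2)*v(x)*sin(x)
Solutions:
 v(x) = C1*cos(x)^(sqrt(2))


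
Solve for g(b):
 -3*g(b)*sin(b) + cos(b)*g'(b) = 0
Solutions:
 g(b) = C1/cos(b)^3


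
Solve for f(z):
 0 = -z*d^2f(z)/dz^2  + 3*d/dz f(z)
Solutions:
 f(z) = C1 + C2*z^4


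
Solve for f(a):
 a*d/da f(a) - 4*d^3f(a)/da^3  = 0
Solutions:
 f(a) = C1 + Integral(C2*airyai(2^(1/3)*a/2) + C3*airybi(2^(1/3)*a/2), a)


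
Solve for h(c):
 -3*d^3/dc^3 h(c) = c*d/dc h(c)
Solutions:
 h(c) = C1 + Integral(C2*airyai(-3^(2/3)*c/3) + C3*airybi(-3^(2/3)*c/3), c)


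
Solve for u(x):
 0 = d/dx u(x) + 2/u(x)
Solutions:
 u(x) = -sqrt(C1 - 4*x)
 u(x) = sqrt(C1 - 4*x)


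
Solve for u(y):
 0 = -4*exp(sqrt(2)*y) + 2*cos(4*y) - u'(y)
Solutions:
 u(y) = C1 - 2*sqrt(2)*exp(sqrt(2)*y) + sin(4*y)/2


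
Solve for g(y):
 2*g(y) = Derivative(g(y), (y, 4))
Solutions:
 g(y) = C1*exp(-2^(1/4)*y) + C2*exp(2^(1/4)*y) + C3*sin(2^(1/4)*y) + C4*cos(2^(1/4)*y)


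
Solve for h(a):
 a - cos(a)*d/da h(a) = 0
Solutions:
 h(a) = C1 + Integral(a/cos(a), a)


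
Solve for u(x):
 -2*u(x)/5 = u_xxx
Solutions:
 u(x) = C3*exp(-2^(1/3)*5^(2/3)*x/5) + (C1*sin(2^(1/3)*sqrt(3)*5^(2/3)*x/10) + C2*cos(2^(1/3)*sqrt(3)*5^(2/3)*x/10))*exp(2^(1/3)*5^(2/3)*x/10)


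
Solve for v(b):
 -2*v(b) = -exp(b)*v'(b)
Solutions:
 v(b) = C1*exp(-2*exp(-b))


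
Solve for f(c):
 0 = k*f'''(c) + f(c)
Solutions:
 f(c) = C1*exp(c*(-1/k)^(1/3)) + C2*exp(c*(-1/k)^(1/3)*(-1 + sqrt(3)*I)/2) + C3*exp(-c*(-1/k)^(1/3)*(1 + sqrt(3)*I)/2)


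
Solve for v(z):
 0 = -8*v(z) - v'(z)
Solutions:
 v(z) = C1*exp(-8*z)


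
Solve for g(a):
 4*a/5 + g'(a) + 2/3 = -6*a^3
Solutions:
 g(a) = C1 - 3*a^4/2 - 2*a^2/5 - 2*a/3


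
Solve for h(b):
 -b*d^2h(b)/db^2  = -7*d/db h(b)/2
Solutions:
 h(b) = C1 + C2*b^(9/2)


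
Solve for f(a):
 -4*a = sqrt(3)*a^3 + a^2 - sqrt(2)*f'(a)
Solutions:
 f(a) = C1 + sqrt(6)*a^4/8 + sqrt(2)*a^3/6 + sqrt(2)*a^2


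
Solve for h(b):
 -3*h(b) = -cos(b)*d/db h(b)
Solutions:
 h(b) = C1*(sin(b) + 1)^(3/2)/(sin(b) - 1)^(3/2)


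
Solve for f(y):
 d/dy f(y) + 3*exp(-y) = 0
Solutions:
 f(y) = C1 + 3*exp(-y)


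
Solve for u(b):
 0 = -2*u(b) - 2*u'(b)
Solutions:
 u(b) = C1*exp(-b)


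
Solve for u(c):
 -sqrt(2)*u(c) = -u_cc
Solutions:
 u(c) = C1*exp(-2^(1/4)*c) + C2*exp(2^(1/4)*c)


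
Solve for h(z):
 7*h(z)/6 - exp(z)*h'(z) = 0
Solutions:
 h(z) = C1*exp(-7*exp(-z)/6)


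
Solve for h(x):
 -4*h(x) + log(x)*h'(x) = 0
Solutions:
 h(x) = C1*exp(4*li(x))


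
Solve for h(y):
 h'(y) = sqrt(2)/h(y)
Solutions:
 h(y) = -sqrt(C1 + 2*sqrt(2)*y)
 h(y) = sqrt(C1 + 2*sqrt(2)*y)


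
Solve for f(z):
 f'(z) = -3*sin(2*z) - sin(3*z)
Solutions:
 f(z) = C1 + 3*cos(2*z)/2 + cos(3*z)/3


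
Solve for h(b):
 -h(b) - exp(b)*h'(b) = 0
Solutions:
 h(b) = C1*exp(exp(-b))


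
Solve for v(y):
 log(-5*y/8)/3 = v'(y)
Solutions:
 v(y) = C1 + y*log(-y)/3 + y*(-log(2) - 1/3 + log(5)/3)


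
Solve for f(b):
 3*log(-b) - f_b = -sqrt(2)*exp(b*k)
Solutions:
 f(b) = C1 + 3*b*log(-b) - 3*b + Piecewise((sqrt(2)*exp(b*k)/k, Ne(k, 0)), (sqrt(2)*b, True))


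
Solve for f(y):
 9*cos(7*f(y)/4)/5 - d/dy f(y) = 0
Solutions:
 -9*y/5 - 2*log(sin(7*f(y)/4) - 1)/7 + 2*log(sin(7*f(y)/4) + 1)/7 = C1


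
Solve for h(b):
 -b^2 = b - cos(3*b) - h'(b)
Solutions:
 h(b) = C1 + b^3/3 + b^2/2 - sin(3*b)/3


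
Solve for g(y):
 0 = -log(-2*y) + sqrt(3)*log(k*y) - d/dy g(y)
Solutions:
 g(y) = C1 + y*(sqrt(3)*log(-k) - sqrt(3) - log(2) + 1) - y*(1 - sqrt(3))*log(-y)


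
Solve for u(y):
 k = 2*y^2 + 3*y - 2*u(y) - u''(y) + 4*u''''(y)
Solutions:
 u(y) = C1*exp(-sqrt(2)*y*sqrt(1 + sqrt(33))/4) + C2*exp(sqrt(2)*y*sqrt(1 + sqrt(33))/4) + C3*sin(sqrt(2)*y*sqrt(-1 + sqrt(33))/4) + C4*cos(sqrt(2)*y*sqrt(-1 + sqrt(33))/4) - k/2 + y^2 + 3*y/2 - 1


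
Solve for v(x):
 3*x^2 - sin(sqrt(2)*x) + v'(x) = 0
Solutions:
 v(x) = C1 - x^3 - sqrt(2)*cos(sqrt(2)*x)/2


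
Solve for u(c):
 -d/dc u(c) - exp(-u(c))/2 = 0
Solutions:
 u(c) = log(C1 - c/2)


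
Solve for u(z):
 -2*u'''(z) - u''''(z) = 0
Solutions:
 u(z) = C1 + C2*z + C3*z^2 + C4*exp(-2*z)


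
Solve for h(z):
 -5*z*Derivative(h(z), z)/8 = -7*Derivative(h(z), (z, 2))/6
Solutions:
 h(z) = C1 + C2*erfi(sqrt(210)*z/28)


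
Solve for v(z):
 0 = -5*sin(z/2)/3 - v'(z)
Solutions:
 v(z) = C1 + 10*cos(z/2)/3


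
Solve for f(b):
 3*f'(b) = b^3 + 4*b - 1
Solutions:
 f(b) = C1 + b^4/12 + 2*b^2/3 - b/3


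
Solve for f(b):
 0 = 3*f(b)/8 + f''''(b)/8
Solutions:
 f(b) = (C1*sin(sqrt(2)*3^(1/4)*b/2) + C2*cos(sqrt(2)*3^(1/4)*b/2))*exp(-sqrt(2)*3^(1/4)*b/2) + (C3*sin(sqrt(2)*3^(1/4)*b/2) + C4*cos(sqrt(2)*3^(1/4)*b/2))*exp(sqrt(2)*3^(1/4)*b/2)


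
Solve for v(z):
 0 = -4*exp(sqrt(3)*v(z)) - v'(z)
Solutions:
 v(z) = sqrt(3)*(2*log(1/(C1 + 4*z)) - log(3))/6


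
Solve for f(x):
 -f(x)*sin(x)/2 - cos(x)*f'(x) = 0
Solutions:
 f(x) = C1*sqrt(cos(x))


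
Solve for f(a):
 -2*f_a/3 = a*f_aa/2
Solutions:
 f(a) = C1 + C2/a^(1/3)


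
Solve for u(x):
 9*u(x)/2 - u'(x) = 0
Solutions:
 u(x) = C1*exp(9*x/2)


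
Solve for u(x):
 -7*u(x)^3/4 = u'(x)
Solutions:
 u(x) = -sqrt(2)*sqrt(-1/(C1 - 7*x))
 u(x) = sqrt(2)*sqrt(-1/(C1 - 7*x))


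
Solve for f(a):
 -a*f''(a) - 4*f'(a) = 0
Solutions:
 f(a) = C1 + C2/a^3


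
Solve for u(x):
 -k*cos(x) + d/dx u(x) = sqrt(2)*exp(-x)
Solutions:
 u(x) = C1 + k*sin(x) - sqrt(2)*exp(-x)


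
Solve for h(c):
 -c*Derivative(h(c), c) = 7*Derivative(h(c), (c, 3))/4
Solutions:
 h(c) = C1 + Integral(C2*airyai(-14^(2/3)*c/7) + C3*airybi(-14^(2/3)*c/7), c)


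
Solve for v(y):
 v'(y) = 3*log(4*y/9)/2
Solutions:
 v(y) = C1 + 3*y*log(y)/2 - 3*y*log(3) - 3*y/2 + 3*y*log(2)


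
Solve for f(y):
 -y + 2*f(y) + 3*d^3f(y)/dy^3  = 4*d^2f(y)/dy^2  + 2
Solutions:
 f(y) = C1*exp(y*(16/(9*sqrt(345) + 179)^(1/3) + (9*sqrt(345) + 179)^(1/3) + 8)/18)*sin(sqrt(3)*y*(-(9*sqrt(345) + 179)^(1/3) + 16/(9*sqrt(345) + 179)^(1/3))/18) + C2*exp(y*(16/(9*sqrt(345) + 179)^(1/3) + (9*sqrt(345) + 179)^(1/3) + 8)/18)*cos(sqrt(3)*y*(-(9*sqrt(345) + 179)^(1/3) + 16/(9*sqrt(345) + 179)^(1/3))/18) + C3*exp(y*(-(9*sqrt(345) + 179)^(1/3) - 16/(9*sqrt(345) + 179)^(1/3) + 4)/9) + y/2 + 1


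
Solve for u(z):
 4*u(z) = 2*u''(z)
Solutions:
 u(z) = C1*exp(-sqrt(2)*z) + C2*exp(sqrt(2)*z)


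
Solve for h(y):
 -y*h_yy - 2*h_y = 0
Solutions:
 h(y) = C1 + C2/y


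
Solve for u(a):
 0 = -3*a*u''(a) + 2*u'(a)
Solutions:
 u(a) = C1 + C2*a^(5/3)


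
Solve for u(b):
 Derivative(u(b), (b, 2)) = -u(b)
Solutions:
 u(b) = C1*sin(b) + C2*cos(b)


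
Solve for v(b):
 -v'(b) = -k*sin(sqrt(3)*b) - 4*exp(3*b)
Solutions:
 v(b) = C1 - sqrt(3)*k*cos(sqrt(3)*b)/3 + 4*exp(3*b)/3


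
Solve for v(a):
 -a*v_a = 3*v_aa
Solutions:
 v(a) = C1 + C2*erf(sqrt(6)*a/6)


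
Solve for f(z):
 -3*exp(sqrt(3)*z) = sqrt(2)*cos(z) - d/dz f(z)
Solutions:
 f(z) = C1 + sqrt(3)*exp(sqrt(3)*z) + sqrt(2)*sin(z)


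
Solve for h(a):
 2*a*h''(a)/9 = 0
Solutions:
 h(a) = C1 + C2*a


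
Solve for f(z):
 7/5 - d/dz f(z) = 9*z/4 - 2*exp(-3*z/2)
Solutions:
 f(z) = C1 - 9*z^2/8 + 7*z/5 - 4*exp(-3*z/2)/3


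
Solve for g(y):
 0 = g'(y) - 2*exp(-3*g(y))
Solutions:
 g(y) = log(C1 + 6*y)/3
 g(y) = log((-3^(1/3) - 3^(5/6)*I)*(C1 + 2*y)^(1/3)/2)
 g(y) = log((-3^(1/3) + 3^(5/6)*I)*(C1 + 2*y)^(1/3)/2)


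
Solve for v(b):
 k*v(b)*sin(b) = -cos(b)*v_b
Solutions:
 v(b) = C1*exp(k*log(cos(b)))


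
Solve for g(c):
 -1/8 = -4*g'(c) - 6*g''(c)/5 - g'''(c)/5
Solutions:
 g(c) = C1 + c/32 + (C2*sin(sqrt(11)*c) + C3*cos(sqrt(11)*c))*exp(-3*c)


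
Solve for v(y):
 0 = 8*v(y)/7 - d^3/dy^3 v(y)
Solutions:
 v(y) = C3*exp(2*7^(2/3)*y/7) + (C1*sin(sqrt(3)*7^(2/3)*y/7) + C2*cos(sqrt(3)*7^(2/3)*y/7))*exp(-7^(2/3)*y/7)


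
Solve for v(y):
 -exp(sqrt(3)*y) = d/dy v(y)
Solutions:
 v(y) = C1 - sqrt(3)*exp(sqrt(3)*y)/3


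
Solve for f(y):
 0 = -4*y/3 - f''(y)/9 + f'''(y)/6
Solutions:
 f(y) = C1 + C2*y + C3*exp(2*y/3) - 2*y^3 - 9*y^2


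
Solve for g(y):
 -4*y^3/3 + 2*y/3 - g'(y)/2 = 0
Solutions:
 g(y) = C1 - 2*y^4/3 + 2*y^2/3


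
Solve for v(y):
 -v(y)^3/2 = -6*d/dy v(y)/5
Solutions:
 v(y) = -sqrt(6)*sqrt(-1/(C1 + 5*y))
 v(y) = sqrt(6)*sqrt(-1/(C1 + 5*y))


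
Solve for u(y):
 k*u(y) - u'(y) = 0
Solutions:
 u(y) = C1*exp(k*y)


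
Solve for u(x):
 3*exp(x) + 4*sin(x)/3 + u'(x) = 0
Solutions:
 u(x) = C1 - 3*exp(x) + 4*cos(x)/3


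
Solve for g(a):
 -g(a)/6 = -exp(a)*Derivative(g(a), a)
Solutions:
 g(a) = C1*exp(-exp(-a)/6)


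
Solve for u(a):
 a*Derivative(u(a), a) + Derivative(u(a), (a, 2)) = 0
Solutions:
 u(a) = C1 + C2*erf(sqrt(2)*a/2)


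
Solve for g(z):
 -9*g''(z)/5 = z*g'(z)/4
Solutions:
 g(z) = C1 + C2*erf(sqrt(10)*z/12)


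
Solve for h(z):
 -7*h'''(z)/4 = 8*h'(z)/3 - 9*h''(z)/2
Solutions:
 h(z) = C1 + C2*exp(z*(27 - sqrt(57))/21) + C3*exp(z*(sqrt(57) + 27)/21)


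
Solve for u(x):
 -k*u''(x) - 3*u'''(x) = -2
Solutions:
 u(x) = C1 + C2*x + C3*exp(-k*x/3) + x^2/k


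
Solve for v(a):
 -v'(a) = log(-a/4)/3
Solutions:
 v(a) = C1 - a*log(-a)/3 + a*(1 + 2*log(2))/3


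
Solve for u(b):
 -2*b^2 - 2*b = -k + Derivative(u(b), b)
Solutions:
 u(b) = C1 - 2*b^3/3 - b^2 + b*k


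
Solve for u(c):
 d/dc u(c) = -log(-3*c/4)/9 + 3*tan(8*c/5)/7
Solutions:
 u(c) = C1 - c*log(-c)/9 - c*log(3)/9 + c/9 + 2*c*log(2)/9 - 15*log(cos(8*c/5))/56


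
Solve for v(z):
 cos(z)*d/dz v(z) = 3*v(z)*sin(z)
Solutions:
 v(z) = C1/cos(z)^3


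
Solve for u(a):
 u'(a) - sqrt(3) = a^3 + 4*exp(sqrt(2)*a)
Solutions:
 u(a) = C1 + a^4/4 + sqrt(3)*a + 2*sqrt(2)*exp(sqrt(2)*a)


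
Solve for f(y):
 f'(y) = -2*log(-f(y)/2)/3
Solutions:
 3*Integral(1/(log(-_y) - log(2)), (_y, f(y)))/2 = C1 - y


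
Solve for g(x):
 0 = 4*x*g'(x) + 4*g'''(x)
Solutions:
 g(x) = C1 + Integral(C2*airyai(-x) + C3*airybi(-x), x)


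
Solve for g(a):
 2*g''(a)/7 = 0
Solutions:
 g(a) = C1 + C2*a


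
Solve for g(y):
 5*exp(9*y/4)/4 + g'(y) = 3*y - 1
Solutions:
 g(y) = C1 + 3*y^2/2 - y - 5*exp(9*y/4)/9


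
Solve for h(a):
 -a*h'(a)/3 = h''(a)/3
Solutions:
 h(a) = C1 + C2*erf(sqrt(2)*a/2)


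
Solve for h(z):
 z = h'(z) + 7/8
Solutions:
 h(z) = C1 + z^2/2 - 7*z/8


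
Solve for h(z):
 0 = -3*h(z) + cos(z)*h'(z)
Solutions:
 h(z) = C1*(sin(z) + 1)^(3/2)/(sin(z) - 1)^(3/2)


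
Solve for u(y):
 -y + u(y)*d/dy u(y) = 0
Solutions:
 u(y) = -sqrt(C1 + y^2)
 u(y) = sqrt(C1 + y^2)


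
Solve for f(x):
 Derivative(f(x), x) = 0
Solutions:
 f(x) = C1


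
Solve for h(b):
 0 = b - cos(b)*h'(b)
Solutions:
 h(b) = C1 + Integral(b/cos(b), b)


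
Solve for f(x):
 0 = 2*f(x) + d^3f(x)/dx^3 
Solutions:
 f(x) = C3*exp(-2^(1/3)*x) + (C1*sin(2^(1/3)*sqrt(3)*x/2) + C2*cos(2^(1/3)*sqrt(3)*x/2))*exp(2^(1/3)*x/2)


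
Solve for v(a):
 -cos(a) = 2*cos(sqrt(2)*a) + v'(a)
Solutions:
 v(a) = C1 - sin(a) - sqrt(2)*sin(sqrt(2)*a)


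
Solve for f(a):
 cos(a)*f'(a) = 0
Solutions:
 f(a) = C1


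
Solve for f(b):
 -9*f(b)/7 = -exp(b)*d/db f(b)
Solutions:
 f(b) = C1*exp(-9*exp(-b)/7)


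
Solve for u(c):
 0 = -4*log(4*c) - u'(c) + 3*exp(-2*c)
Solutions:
 u(c) = C1 - 4*c*log(c) + 4*c*(1 - 2*log(2)) - 3*exp(-2*c)/2


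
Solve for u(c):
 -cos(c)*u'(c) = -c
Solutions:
 u(c) = C1 + Integral(c/cos(c), c)


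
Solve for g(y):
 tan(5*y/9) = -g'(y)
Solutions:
 g(y) = C1 + 9*log(cos(5*y/9))/5


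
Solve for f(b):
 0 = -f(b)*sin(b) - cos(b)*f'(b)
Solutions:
 f(b) = C1*cos(b)


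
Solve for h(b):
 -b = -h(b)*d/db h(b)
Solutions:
 h(b) = -sqrt(C1 + b^2)
 h(b) = sqrt(C1 + b^2)


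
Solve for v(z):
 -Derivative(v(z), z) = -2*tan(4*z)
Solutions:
 v(z) = C1 - log(cos(4*z))/2


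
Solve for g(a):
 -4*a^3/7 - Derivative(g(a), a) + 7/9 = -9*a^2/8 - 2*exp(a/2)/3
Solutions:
 g(a) = C1 - a^4/7 + 3*a^3/8 + 7*a/9 + 4*exp(a/2)/3


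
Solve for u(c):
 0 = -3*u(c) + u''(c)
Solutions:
 u(c) = C1*exp(-sqrt(3)*c) + C2*exp(sqrt(3)*c)


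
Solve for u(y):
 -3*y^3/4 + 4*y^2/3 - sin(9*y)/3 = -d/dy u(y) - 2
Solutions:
 u(y) = C1 + 3*y^4/16 - 4*y^3/9 - 2*y - cos(9*y)/27


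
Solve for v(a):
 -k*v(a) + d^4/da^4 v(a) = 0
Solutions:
 v(a) = C1*exp(-a*k^(1/4)) + C2*exp(a*k^(1/4)) + C3*exp(-I*a*k^(1/4)) + C4*exp(I*a*k^(1/4))


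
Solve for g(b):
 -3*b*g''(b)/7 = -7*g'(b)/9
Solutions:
 g(b) = C1 + C2*b^(76/27)


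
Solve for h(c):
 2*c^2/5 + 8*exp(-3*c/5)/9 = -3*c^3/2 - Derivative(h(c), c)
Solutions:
 h(c) = C1 - 3*c^4/8 - 2*c^3/15 + 40*exp(-3*c/5)/27


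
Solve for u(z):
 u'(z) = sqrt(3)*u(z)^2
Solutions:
 u(z) = -1/(C1 + sqrt(3)*z)


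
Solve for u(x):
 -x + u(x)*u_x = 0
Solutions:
 u(x) = -sqrt(C1 + x^2)
 u(x) = sqrt(C1 + x^2)


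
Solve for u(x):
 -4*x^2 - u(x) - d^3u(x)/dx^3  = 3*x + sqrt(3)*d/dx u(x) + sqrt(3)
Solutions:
 u(x) = C1*exp(x*(-2*2^(1/3)*3^(5/6)/(3 + sqrt(4*sqrt(3) + 9))^(1/3) + 6^(2/3)*(3 + sqrt(4*sqrt(3) + 9))^(1/3))/12)*sin(x*(2*6^(1/3)/(3 + sqrt(4*sqrt(3) + 9))^(1/3) + 2^(2/3)*3^(1/6)*(3 + sqrt(4*sqrt(3) + 9))^(1/3))/4) + C2*exp(x*(-2*2^(1/3)*3^(5/6)/(3 + sqrt(4*sqrt(3) + 9))^(1/3) + 6^(2/3)*(3 + sqrt(4*sqrt(3) + 9))^(1/3))/12)*cos(x*(2*6^(1/3)/(3 + sqrt(4*sqrt(3) + 9))^(1/3) + 2^(2/3)*3^(1/6)*(3 + sqrt(4*sqrt(3) + 9))^(1/3))/4) + C3*exp(-x*(-2*2^(1/3)*3^(5/6)/(3 + sqrt(4*sqrt(3) + 9))^(1/3) + 6^(2/3)*(3 + sqrt(4*sqrt(3) + 9))^(1/3))/6) - 4*x^2 - 3*x + 8*sqrt(3)*x - 24 + 2*sqrt(3)


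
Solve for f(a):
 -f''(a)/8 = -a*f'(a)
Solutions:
 f(a) = C1 + C2*erfi(2*a)


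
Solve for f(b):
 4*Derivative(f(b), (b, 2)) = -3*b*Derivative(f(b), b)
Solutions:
 f(b) = C1 + C2*erf(sqrt(6)*b/4)


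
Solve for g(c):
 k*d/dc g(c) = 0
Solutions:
 g(c) = C1


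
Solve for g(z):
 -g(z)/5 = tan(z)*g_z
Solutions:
 g(z) = C1/sin(z)^(1/5)


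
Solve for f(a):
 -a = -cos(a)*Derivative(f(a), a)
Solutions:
 f(a) = C1 + Integral(a/cos(a), a)


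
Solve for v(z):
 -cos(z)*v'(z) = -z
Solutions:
 v(z) = C1 + Integral(z/cos(z), z)


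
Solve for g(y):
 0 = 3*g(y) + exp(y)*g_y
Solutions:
 g(y) = C1*exp(3*exp(-y))


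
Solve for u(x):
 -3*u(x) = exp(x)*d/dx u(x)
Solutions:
 u(x) = C1*exp(3*exp(-x))


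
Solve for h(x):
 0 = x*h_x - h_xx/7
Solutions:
 h(x) = C1 + C2*erfi(sqrt(14)*x/2)


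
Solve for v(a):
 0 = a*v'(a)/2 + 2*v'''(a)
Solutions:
 v(a) = C1 + Integral(C2*airyai(-2^(1/3)*a/2) + C3*airybi(-2^(1/3)*a/2), a)


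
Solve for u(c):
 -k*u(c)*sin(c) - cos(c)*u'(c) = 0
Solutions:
 u(c) = C1*exp(k*log(cos(c)))


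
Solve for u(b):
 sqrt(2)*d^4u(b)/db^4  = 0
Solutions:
 u(b) = C1 + C2*b + C3*b^2 + C4*b^3


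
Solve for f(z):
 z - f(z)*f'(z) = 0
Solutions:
 f(z) = -sqrt(C1 + z^2)
 f(z) = sqrt(C1 + z^2)


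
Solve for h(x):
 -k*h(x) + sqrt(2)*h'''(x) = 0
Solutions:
 h(x) = C1*exp(2^(5/6)*k^(1/3)*x/2) + C2*exp(2^(5/6)*k^(1/3)*x*(-1 + sqrt(3)*I)/4) + C3*exp(-2^(5/6)*k^(1/3)*x*(1 + sqrt(3)*I)/4)


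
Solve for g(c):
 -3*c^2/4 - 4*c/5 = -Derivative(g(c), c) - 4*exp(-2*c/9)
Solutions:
 g(c) = C1 + c^3/4 + 2*c^2/5 + 18*exp(-2*c/9)


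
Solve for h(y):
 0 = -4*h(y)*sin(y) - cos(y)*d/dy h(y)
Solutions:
 h(y) = C1*cos(y)^4


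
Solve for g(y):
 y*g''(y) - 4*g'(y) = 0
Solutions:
 g(y) = C1 + C2*y^5


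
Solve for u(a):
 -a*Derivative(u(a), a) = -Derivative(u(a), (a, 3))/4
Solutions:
 u(a) = C1 + Integral(C2*airyai(2^(2/3)*a) + C3*airybi(2^(2/3)*a), a)


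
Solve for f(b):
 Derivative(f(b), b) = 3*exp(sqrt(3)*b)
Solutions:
 f(b) = C1 + sqrt(3)*exp(sqrt(3)*b)


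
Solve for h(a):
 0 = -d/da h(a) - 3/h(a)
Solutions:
 h(a) = -sqrt(C1 - 6*a)
 h(a) = sqrt(C1 - 6*a)


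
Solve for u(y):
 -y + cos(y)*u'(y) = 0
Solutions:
 u(y) = C1 + Integral(y/cos(y), y)


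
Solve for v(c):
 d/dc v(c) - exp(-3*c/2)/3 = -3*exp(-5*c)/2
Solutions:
 v(c) = C1 + 3*exp(-5*c)/10 - 2*exp(-3*c/2)/9


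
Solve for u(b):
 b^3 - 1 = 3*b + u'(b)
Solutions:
 u(b) = C1 + b^4/4 - 3*b^2/2 - b


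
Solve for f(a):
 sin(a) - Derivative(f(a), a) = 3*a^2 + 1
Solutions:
 f(a) = C1 - a^3 - a - cos(a)


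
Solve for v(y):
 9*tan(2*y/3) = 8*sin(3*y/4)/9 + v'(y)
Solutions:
 v(y) = C1 - 27*log(cos(2*y/3))/2 + 32*cos(3*y/4)/27


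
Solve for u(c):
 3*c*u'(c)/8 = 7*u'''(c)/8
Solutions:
 u(c) = C1 + Integral(C2*airyai(3^(1/3)*7^(2/3)*c/7) + C3*airybi(3^(1/3)*7^(2/3)*c/7), c)


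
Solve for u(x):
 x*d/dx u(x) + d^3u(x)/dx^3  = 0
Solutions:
 u(x) = C1 + Integral(C2*airyai(-x) + C3*airybi(-x), x)


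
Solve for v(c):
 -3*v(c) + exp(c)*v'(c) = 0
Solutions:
 v(c) = C1*exp(-3*exp(-c))


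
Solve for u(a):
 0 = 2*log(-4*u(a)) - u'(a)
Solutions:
 -Integral(1/(log(-_y) + 2*log(2)), (_y, u(a)))/2 = C1 - a


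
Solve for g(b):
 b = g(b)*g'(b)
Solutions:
 g(b) = -sqrt(C1 + b^2)
 g(b) = sqrt(C1 + b^2)


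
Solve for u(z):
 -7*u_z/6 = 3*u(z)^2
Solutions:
 u(z) = 7/(C1 + 18*z)


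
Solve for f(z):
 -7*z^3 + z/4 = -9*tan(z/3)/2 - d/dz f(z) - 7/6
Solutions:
 f(z) = C1 + 7*z^4/4 - z^2/8 - 7*z/6 + 27*log(cos(z/3))/2


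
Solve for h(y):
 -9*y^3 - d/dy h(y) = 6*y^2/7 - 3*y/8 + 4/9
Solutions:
 h(y) = C1 - 9*y^4/4 - 2*y^3/7 + 3*y^2/16 - 4*y/9


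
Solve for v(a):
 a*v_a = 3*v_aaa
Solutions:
 v(a) = C1 + Integral(C2*airyai(3^(2/3)*a/3) + C3*airybi(3^(2/3)*a/3), a)


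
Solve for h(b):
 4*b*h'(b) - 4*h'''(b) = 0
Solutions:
 h(b) = C1 + Integral(C2*airyai(b) + C3*airybi(b), b)


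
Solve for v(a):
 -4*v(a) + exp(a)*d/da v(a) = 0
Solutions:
 v(a) = C1*exp(-4*exp(-a))


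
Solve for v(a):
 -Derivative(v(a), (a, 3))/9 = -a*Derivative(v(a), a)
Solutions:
 v(a) = C1 + Integral(C2*airyai(3^(2/3)*a) + C3*airybi(3^(2/3)*a), a)


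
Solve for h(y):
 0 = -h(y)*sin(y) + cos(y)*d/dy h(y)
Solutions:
 h(y) = C1/cos(y)


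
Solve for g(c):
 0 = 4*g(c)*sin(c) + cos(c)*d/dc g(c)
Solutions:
 g(c) = C1*cos(c)^4


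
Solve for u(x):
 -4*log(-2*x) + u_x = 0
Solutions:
 u(x) = C1 + 4*x*log(-x) + 4*x*(-1 + log(2))


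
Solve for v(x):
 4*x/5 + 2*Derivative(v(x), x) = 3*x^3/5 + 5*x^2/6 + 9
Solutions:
 v(x) = C1 + 3*x^4/40 + 5*x^3/36 - x^2/5 + 9*x/2


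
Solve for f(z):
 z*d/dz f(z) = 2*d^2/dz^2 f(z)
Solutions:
 f(z) = C1 + C2*erfi(z/2)


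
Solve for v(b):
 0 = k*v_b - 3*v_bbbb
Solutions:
 v(b) = C1 + C2*exp(3^(2/3)*b*k^(1/3)/3) + C3*exp(b*k^(1/3)*(-3^(2/3) + 3*3^(1/6)*I)/6) + C4*exp(-b*k^(1/3)*(3^(2/3) + 3*3^(1/6)*I)/6)


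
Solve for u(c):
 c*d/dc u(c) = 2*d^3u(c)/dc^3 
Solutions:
 u(c) = C1 + Integral(C2*airyai(2^(2/3)*c/2) + C3*airybi(2^(2/3)*c/2), c)


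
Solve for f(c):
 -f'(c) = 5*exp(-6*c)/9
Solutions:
 f(c) = C1 + 5*exp(-6*c)/54


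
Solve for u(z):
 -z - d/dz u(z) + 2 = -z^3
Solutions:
 u(z) = C1 + z^4/4 - z^2/2 + 2*z


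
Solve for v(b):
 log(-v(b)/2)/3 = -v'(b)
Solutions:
 3*Integral(1/(log(-_y) - log(2)), (_y, v(b))) = C1 - b


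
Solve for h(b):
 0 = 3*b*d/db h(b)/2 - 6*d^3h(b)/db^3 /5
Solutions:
 h(b) = C1 + Integral(C2*airyai(10^(1/3)*b/2) + C3*airybi(10^(1/3)*b/2), b)


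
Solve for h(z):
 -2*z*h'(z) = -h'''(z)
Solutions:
 h(z) = C1 + Integral(C2*airyai(2^(1/3)*z) + C3*airybi(2^(1/3)*z), z)


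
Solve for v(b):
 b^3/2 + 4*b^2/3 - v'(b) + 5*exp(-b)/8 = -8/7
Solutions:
 v(b) = C1 + b^4/8 + 4*b^3/9 + 8*b/7 - 5*exp(-b)/8


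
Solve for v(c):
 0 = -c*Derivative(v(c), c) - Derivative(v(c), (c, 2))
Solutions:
 v(c) = C1 + C2*erf(sqrt(2)*c/2)


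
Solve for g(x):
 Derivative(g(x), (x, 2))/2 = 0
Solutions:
 g(x) = C1 + C2*x


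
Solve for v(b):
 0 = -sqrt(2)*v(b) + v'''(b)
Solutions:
 v(b) = C3*exp(2^(1/6)*b) + (C1*sin(2^(1/6)*sqrt(3)*b/2) + C2*cos(2^(1/6)*sqrt(3)*b/2))*exp(-2^(1/6)*b/2)


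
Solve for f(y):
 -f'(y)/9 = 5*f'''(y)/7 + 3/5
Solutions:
 f(y) = C1 + C2*sin(sqrt(35)*y/15) + C3*cos(sqrt(35)*y/15) - 27*y/5


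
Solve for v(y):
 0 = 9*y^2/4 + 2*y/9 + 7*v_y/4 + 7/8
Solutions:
 v(y) = C1 - 3*y^3/7 - 4*y^2/63 - y/2


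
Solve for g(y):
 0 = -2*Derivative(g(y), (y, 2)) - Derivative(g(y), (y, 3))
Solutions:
 g(y) = C1 + C2*y + C3*exp(-2*y)


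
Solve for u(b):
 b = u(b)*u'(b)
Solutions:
 u(b) = -sqrt(C1 + b^2)
 u(b) = sqrt(C1 + b^2)


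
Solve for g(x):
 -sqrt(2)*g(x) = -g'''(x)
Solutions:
 g(x) = C3*exp(2^(1/6)*x) + (C1*sin(2^(1/6)*sqrt(3)*x/2) + C2*cos(2^(1/6)*sqrt(3)*x/2))*exp(-2^(1/6)*x/2)


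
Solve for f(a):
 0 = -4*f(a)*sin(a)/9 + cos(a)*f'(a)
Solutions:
 f(a) = C1/cos(a)^(4/9)


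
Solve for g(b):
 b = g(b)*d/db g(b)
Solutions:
 g(b) = -sqrt(C1 + b^2)
 g(b) = sqrt(C1 + b^2)


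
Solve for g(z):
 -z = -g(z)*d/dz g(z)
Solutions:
 g(z) = -sqrt(C1 + z^2)
 g(z) = sqrt(C1 + z^2)


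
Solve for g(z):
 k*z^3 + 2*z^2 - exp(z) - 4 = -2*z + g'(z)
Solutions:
 g(z) = C1 + k*z^4/4 + 2*z^3/3 + z^2 - 4*z - exp(z)


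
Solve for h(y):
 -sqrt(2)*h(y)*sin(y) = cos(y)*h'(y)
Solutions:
 h(y) = C1*cos(y)^(sqrt(2))


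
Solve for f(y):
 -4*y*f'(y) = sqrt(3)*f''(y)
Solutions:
 f(y) = C1 + C2*erf(sqrt(2)*3^(3/4)*y/3)


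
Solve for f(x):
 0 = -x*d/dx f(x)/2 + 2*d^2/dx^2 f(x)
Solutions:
 f(x) = C1 + C2*erfi(sqrt(2)*x/4)


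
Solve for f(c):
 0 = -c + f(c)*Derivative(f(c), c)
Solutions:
 f(c) = -sqrt(C1 + c^2)
 f(c) = sqrt(C1 + c^2)


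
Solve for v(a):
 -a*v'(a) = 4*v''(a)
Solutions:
 v(a) = C1 + C2*erf(sqrt(2)*a/4)


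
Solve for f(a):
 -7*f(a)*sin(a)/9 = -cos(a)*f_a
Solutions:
 f(a) = C1/cos(a)^(7/9)


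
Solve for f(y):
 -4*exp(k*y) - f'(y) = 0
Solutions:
 f(y) = C1 - 4*exp(k*y)/k


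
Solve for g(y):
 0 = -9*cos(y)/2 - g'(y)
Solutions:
 g(y) = C1 - 9*sin(y)/2


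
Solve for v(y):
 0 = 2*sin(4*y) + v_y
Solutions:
 v(y) = C1 + cos(4*y)/2


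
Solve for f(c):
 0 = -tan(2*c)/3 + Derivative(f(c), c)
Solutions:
 f(c) = C1 - log(cos(2*c))/6


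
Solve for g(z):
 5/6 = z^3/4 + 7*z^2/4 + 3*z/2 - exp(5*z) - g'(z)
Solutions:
 g(z) = C1 + z^4/16 + 7*z^3/12 + 3*z^2/4 - 5*z/6 - exp(5*z)/5


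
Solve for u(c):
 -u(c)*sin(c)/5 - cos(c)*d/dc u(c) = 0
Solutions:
 u(c) = C1*cos(c)^(1/5)


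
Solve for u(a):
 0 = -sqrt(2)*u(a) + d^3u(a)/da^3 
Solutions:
 u(a) = C3*exp(2^(1/6)*a) + (C1*sin(2^(1/6)*sqrt(3)*a/2) + C2*cos(2^(1/6)*sqrt(3)*a/2))*exp(-2^(1/6)*a/2)


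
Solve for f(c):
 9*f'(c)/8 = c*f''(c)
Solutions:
 f(c) = C1 + C2*c^(17/8)


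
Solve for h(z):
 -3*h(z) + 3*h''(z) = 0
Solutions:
 h(z) = C1*exp(-z) + C2*exp(z)


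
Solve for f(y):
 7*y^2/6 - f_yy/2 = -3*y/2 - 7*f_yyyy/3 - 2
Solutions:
 f(y) = C1 + C2*y + C3*exp(-sqrt(42)*y/14) + C4*exp(sqrt(42)*y/14) + 7*y^4/36 + y^3/2 + 116*y^2/9


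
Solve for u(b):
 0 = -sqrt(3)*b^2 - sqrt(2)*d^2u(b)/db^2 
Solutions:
 u(b) = C1 + C2*b - sqrt(6)*b^4/24


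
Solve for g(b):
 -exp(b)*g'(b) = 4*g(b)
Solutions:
 g(b) = C1*exp(4*exp(-b))


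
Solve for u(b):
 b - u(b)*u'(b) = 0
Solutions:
 u(b) = -sqrt(C1 + b^2)
 u(b) = sqrt(C1 + b^2)


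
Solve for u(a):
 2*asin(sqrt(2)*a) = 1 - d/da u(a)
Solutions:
 u(a) = C1 - 2*a*asin(sqrt(2)*a) + a - sqrt(2)*sqrt(1 - 2*a^2)


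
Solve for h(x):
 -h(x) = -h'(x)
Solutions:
 h(x) = C1*exp(x)


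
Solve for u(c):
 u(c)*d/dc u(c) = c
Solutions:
 u(c) = -sqrt(C1 + c^2)
 u(c) = sqrt(C1 + c^2)


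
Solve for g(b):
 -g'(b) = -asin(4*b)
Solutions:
 g(b) = C1 + b*asin(4*b) + sqrt(1 - 16*b^2)/4


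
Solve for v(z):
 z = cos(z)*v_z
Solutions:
 v(z) = C1 + Integral(z/cos(z), z)


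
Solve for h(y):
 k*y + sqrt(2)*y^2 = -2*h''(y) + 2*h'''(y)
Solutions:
 h(y) = C1 + C2*y + C3*exp(y) - sqrt(2)*y^4/24 + y^3*(-k - 2*sqrt(2))/12 + y^2*(-k - 2*sqrt(2))/4


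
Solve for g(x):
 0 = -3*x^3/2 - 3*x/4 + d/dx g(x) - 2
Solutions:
 g(x) = C1 + 3*x^4/8 + 3*x^2/8 + 2*x


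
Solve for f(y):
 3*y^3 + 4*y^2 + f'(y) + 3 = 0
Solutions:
 f(y) = C1 - 3*y^4/4 - 4*y^3/3 - 3*y


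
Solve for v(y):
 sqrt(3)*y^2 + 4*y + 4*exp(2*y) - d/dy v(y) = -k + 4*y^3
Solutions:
 v(y) = C1 + k*y - y^4 + sqrt(3)*y^3/3 + 2*y^2 + 2*exp(2*y)


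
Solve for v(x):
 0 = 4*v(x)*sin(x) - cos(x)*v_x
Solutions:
 v(x) = C1/cos(x)^4


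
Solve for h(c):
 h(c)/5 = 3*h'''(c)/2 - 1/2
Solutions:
 h(c) = C3*exp(15^(2/3)*2^(1/3)*c/15) + (C1*sin(2^(1/3)*3^(1/6)*5^(2/3)*c/10) + C2*cos(2^(1/3)*3^(1/6)*5^(2/3)*c/10))*exp(-15^(2/3)*2^(1/3)*c/30) - 5/2


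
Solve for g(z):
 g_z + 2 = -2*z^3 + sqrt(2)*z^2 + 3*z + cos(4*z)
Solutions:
 g(z) = C1 - z^4/2 + sqrt(2)*z^3/3 + 3*z^2/2 - 2*z + sin(4*z)/4


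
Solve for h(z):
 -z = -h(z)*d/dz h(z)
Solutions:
 h(z) = -sqrt(C1 + z^2)
 h(z) = sqrt(C1 + z^2)


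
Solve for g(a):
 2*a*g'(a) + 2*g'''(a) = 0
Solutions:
 g(a) = C1 + Integral(C2*airyai(-a) + C3*airybi(-a), a)


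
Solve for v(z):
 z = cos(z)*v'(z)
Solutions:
 v(z) = C1 + Integral(z/cos(z), z)


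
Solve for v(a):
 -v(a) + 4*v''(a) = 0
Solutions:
 v(a) = C1*exp(-a/2) + C2*exp(a/2)


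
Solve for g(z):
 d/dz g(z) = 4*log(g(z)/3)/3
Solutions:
 3*Integral(1/(-log(_y) + log(3)), (_y, g(z)))/4 = C1 - z


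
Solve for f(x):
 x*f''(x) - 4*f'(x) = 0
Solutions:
 f(x) = C1 + C2*x^5


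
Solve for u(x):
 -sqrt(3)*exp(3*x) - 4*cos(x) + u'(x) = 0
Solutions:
 u(x) = C1 + sqrt(3)*exp(3*x)/3 + 4*sin(x)


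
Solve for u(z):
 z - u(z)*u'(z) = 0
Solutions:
 u(z) = -sqrt(C1 + z^2)
 u(z) = sqrt(C1 + z^2)


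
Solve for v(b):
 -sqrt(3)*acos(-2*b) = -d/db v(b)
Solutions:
 v(b) = C1 + sqrt(3)*(b*acos(-2*b) + sqrt(1 - 4*b^2)/2)


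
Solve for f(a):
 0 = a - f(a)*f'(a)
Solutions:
 f(a) = -sqrt(C1 + a^2)
 f(a) = sqrt(C1 + a^2)


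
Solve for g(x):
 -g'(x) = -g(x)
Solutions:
 g(x) = C1*exp(x)


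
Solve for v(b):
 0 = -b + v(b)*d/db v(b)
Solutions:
 v(b) = -sqrt(C1 + b^2)
 v(b) = sqrt(C1 + b^2)


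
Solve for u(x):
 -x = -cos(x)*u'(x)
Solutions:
 u(x) = C1 + Integral(x/cos(x), x)


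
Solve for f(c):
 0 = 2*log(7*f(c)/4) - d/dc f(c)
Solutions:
 Integral(1/(-log(_y) - log(7) + 2*log(2)), (_y, f(c)))/2 = C1 - c


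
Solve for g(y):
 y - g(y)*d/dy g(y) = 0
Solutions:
 g(y) = -sqrt(C1 + y^2)
 g(y) = sqrt(C1 + y^2)


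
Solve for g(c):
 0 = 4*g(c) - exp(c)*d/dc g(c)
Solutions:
 g(c) = C1*exp(-4*exp(-c))


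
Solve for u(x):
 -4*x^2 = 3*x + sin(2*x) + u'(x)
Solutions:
 u(x) = C1 - 4*x^3/3 - 3*x^2/2 + cos(2*x)/2


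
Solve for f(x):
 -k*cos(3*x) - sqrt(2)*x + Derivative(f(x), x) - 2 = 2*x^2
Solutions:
 f(x) = C1 + k*sin(3*x)/3 + 2*x^3/3 + sqrt(2)*x^2/2 + 2*x


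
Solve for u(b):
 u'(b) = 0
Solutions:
 u(b) = C1


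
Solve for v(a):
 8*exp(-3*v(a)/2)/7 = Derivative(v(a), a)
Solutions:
 v(a) = 2*log(C1 + 12*a/7)/3
 v(a) = 2*log(14^(2/3)*(-3^(1/3) - 3^(5/6)*I)*(C1 + 8*a)^(1/3)/28)
 v(a) = 2*log(14^(2/3)*(-3^(1/3) + 3^(5/6)*I)*(C1 + 8*a)^(1/3)/28)


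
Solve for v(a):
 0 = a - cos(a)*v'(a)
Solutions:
 v(a) = C1 + Integral(a/cos(a), a)


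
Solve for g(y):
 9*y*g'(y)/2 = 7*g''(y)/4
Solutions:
 g(y) = C1 + C2*erfi(3*sqrt(7)*y/7)


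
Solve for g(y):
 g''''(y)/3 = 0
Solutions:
 g(y) = C1 + C2*y + C3*y^2 + C4*y^3


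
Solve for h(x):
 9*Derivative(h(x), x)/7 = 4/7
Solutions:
 h(x) = C1 + 4*x/9


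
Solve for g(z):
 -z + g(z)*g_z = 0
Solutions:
 g(z) = -sqrt(C1 + z^2)
 g(z) = sqrt(C1 + z^2)


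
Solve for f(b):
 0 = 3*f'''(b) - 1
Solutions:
 f(b) = C1 + C2*b + C3*b^2 + b^3/18


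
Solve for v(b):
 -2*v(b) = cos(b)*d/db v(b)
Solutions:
 v(b) = C1*(sin(b) - 1)/(sin(b) + 1)


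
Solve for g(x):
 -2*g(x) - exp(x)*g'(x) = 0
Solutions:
 g(x) = C1*exp(2*exp(-x))


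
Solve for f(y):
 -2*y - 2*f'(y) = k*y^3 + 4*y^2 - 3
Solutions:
 f(y) = C1 - k*y^4/8 - 2*y^3/3 - y^2/2 + 3*y/2


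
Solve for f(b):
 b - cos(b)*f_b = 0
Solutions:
 f(b) = C1 + Integral(b/cos(b), b)


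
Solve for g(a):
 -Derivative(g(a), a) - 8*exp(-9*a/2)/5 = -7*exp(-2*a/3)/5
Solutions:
 g(a) = C1 + 16*exp(-9*a/2)/45 - 21*exp(-2*a/3)/10


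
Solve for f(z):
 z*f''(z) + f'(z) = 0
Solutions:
 f(z) = C1 + C2*log(z)


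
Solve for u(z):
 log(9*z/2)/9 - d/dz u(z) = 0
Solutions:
 u(z) = C1 + z*log(z)/9 - z/9 - z*log(2)/9 + 2*z*log(3)/9


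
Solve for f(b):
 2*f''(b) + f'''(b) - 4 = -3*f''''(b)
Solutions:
 f(b) = C1 + C2*b + b^2 + (C3*sin(sqrt(23)*b/6) + C4*cos(sqrt(23)*b/6))*exp(-b/6)


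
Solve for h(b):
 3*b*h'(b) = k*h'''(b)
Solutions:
 h(b) = C1 + Integral(C2*airyai(3^(1/3)*b*(1/k)^(1/3)) + C3*airybi(3^(1/3)*b*(1/k)^(1/3)), b)


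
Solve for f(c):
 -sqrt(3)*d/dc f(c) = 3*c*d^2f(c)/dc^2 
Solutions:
 f(c) = C1 + C2*c^(1 - sqrt(3)/3)


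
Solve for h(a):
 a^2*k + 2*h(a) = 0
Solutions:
 h(a) = -a^2*k/2


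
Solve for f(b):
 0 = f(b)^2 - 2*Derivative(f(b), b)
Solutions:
 f(b) = -2/(C1 + b)


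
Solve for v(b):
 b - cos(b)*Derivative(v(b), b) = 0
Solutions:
 v(b) = C1 + Integral(b/cos(b), b)


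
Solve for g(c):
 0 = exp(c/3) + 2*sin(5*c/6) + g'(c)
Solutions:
 g(c) = C1 - 3*exp(c/3) + 12*cos(5*c/6)/5


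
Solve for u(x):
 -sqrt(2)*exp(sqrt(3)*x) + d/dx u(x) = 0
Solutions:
 u(x) = C1 + sqrt(6)*exp(sqrt(3)*x)/3


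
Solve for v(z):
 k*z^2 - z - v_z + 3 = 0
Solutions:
 v(z) = C1 + k*z^3/3 - z^2/2 + 3*z


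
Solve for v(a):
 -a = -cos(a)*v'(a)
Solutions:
 v(a) = C1 + Integral(a/cos(a), a)


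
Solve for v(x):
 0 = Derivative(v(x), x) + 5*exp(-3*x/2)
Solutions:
 v(x) = C1 + 10*exp(-3*x/2)/3


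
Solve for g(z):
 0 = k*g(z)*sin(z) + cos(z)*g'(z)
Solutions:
 g(z) = C1*exp(k*log(cos(z)))


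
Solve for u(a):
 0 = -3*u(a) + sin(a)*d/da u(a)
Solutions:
 u(a) = C1*(cos(a) - 1)^(3/2)/(cos(a) + 1)^(3/2)


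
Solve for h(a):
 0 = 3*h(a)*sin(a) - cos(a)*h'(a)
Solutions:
 h(a) = C1/cos(a)^3


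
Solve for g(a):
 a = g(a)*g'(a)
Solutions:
 g(a) = -sqrt(C1 + a^2)
 g(a) = sqrt(C1 + a^2)


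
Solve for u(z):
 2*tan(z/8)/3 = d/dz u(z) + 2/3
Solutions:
 u(z) = C1 - 2*z/3 - 16*log(cos(z/8))/3


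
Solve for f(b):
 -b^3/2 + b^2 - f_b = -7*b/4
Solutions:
 f(b) = C1 - b^4/8 + b^3/3 + 7*b^2/8


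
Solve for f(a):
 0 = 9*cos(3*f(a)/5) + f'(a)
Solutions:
 9*a - 5*log(sin(3*f(a)/5) - 1)/6 + 5*log(sin(3*f(a)/5) + 1)/6 = C1


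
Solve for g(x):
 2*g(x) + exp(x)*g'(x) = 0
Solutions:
 g(x) = C1*exp(2*exp(-x))


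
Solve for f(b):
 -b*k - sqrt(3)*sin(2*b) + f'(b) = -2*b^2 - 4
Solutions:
 f(b) = C1 - 2*b^3/3 + b^2*k/2 - 4*b - sqrt(3)*cos(2*b)/2


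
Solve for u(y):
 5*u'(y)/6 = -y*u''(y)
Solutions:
 u(y) = C1 + C2*y^(1/6)


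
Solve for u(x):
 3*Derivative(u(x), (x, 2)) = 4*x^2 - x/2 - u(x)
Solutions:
 u(x) = C1*sin(sqrt(3)*x/3) + C2*cos(sqrt(3)*x/3) + 4*x^2 - x/2 - 24


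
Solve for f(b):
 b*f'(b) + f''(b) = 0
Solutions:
 f(b) = C1 + C2*erf(sqrt(2)*b/2)


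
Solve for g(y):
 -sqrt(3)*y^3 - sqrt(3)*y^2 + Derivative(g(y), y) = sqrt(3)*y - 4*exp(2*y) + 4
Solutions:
 g(y) = C1 + sqrt(3)*y^4/4 + sqrt(3)*y^3/3 + sqrt(3)*y^2/2 + 4*y - 2*exp(2*y)


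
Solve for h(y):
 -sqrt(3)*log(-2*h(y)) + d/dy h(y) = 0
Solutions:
 -sqrt(3)*Integral(1/(log(-_y) + log(2)), (_y, h(y)))/3 = C1 - y


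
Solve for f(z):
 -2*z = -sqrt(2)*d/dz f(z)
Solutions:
 f(z) = C1 + sqrt(2)*z^2/2


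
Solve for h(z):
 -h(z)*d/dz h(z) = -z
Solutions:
 h(z) = -sqrt(C1 + z^2)
 h(z) = sqrt(C1 + z^2)


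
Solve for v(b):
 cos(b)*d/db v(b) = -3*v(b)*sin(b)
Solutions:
 v(b) = C1*cos(b)^3


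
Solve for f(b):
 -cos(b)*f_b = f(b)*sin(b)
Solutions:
 f(b) = C1*cos(b)


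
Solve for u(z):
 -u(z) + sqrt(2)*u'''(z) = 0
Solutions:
 u(z) = C3*exp(2^(5/6)*z/2) + (C1*sin(2^(5/6)*sqrt(3)*z/4) + C2*cos(2^(5/6)*sqrt(3)*z/4))*exp(-2^(5/6)*z/4)


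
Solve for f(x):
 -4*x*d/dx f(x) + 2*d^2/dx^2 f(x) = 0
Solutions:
 f(x) = C1 + C2*erfi(x)


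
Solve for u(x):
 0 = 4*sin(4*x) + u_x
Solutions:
 u(x) = C1 + cos(4*x)


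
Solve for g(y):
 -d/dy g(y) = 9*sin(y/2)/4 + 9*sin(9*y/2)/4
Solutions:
 g(y) = C1 + 9*cos(y/2)/2 + cos(9*y/2)/2


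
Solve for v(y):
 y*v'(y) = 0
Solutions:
 v(y) = C1


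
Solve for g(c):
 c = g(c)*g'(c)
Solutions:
 g(c) = -sqrt(C1 + c^2)
 g(c) = sqrt(C1 + c^2)
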